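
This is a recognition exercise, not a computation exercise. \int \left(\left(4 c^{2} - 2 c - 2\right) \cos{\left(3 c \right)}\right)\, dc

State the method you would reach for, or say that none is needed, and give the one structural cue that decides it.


Diagnosis: integration by parts — the integrand splits as 4 c^{2} - 2 c - 2 times \cos{\left(3 c \right)} — repeatedly differentiating the polynomial part kills it, which is the parts ladder.


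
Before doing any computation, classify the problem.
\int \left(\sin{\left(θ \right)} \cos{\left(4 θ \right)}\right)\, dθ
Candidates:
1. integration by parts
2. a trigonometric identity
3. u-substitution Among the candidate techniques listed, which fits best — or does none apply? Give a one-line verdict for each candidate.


Diagnosis: a trigonometric identity — the identity turns \sin{\left(θ \right)} \cos{\left(4 θ \right)} into two lone cosines/sines, each trivially integrable.
- integration by parts: not the natural route: no polynomial-kernel product appears — a recursive parts reduction of the trigonometric product exists, but the identity rewrite is direct.
- a trigonometric identity: applies; the problem has the shape this method handles.
- u-substitution: no subexpression of the integrand serves as a whole-integral substitution inner — individual terms may offer their own, but none carries its derivative as a factor of the full integrand; a working change of variable would have to be constructed from outside the expression.


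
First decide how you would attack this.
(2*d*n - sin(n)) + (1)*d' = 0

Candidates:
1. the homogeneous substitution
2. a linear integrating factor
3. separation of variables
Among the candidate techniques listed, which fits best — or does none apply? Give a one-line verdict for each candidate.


Method: a linear integrating factor — the unknown enters only to the first power against a nonzero forcing term — the integrating-factor template applies directly.
- the homogeneous substitution — the slope does not depend on the ratio of the variables alone.
- a linear integrating factor: applies; the problem has the shape this method handles.
- separation of variables: no division isolates the independent variable from the unknown.


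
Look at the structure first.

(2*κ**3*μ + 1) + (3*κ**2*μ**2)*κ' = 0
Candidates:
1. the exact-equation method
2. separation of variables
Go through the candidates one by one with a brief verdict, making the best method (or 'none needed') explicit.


Method: the exact-equation method — check exactness first: here it holds (2*κ**3*μ + 1, 3*κ**2*μ**2 have matching cross partials), so no integrating factor is needed.
- the exact-equation method: yes — fits the structure here.
- separation of variables — the two dependences do not factor apart.


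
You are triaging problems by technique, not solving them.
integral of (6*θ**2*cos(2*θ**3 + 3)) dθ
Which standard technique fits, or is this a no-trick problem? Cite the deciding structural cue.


Verdict: u-substitution — 6*θ**2 matches the derivative of 2*θ**3 + 3 up to a constant; with u = 2*θ**3 + 3 the whole integrand folds into a function of u alone.


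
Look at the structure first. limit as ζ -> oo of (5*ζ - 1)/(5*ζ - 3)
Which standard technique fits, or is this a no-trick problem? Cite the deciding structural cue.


Verdict: dominant-term comparison — divide through by the highest power of ζ; every lower-order term dies and the dominant terms decide the limit. Differentiating the expression as a single quotient would eventually settle it as well; matching dominant growth settles it immediately.


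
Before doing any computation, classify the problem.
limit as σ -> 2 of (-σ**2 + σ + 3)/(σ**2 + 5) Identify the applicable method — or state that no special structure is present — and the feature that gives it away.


Technique: no special technique — nothing blocks direct substitution at 2: plug in and finish.


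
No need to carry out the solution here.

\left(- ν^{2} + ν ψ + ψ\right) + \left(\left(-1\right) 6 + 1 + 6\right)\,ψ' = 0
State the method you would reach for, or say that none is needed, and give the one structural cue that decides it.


Best approach: a linear integrating factor — linear in the unknown with genuine forcing: multiply through by the exponential of the integrated coefficient and the left side closes into one derivative.


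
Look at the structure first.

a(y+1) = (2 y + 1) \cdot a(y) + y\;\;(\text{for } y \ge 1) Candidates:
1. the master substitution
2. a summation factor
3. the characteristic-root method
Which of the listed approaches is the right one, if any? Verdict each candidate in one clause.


Method: a summation factor — rescale the sequence by the product of the weights 2 y + 1 so far — the recurrence collapses to a plain running sum.
- the master substitution: no fixed divisor shrinks the index between calls.
- a summation factor — yes, a natural case for it.
- the characteristic-root method — an index-dependent weight blocks the pure exponential ansatz.


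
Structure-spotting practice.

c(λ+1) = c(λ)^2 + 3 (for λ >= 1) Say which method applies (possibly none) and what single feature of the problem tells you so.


Method: no special technique — the map from one term to the next is curved, not linear, so linear closed-form machinery does not attach.


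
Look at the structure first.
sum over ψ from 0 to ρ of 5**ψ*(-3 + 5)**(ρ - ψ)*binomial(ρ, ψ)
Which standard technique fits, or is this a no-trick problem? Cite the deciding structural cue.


Technique: the binomial theorem — the summand is term ψ of a binomial expansion in 5 and (-3 + 5); the whole sum is a single power.


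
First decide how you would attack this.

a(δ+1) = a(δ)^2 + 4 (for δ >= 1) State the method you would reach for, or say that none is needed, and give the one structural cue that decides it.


Verdict: no special technique — nonlinear feedback in the recursion rules out every root- or factor-based technique.


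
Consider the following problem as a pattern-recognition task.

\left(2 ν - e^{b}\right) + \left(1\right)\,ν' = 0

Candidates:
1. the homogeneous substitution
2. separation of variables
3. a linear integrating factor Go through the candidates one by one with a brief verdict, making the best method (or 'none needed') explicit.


Diagnosis: a linear integrating factor — arrange it as ν' + 2·ν = (the forcing term) and the integrating factor does the rest.
- the homogeneous substitution: the ratio substitution does not collapse this equation.
- separation of variables — the two dependences do not factor apart.
- a linear integrating factor: applicable, and directly so.


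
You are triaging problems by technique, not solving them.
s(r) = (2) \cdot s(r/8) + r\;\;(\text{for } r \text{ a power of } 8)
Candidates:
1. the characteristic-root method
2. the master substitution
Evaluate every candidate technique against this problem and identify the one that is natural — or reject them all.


Diagnosis: the master substitution — the argument shrinks by the factor 8, so measure the index on a logarithmic scale and the recursion becomes a shift.
- the characteristic-root method: a divided-index call is not the fixed-shift linear shape that characteristic roots solve.
- the master substitution — applicable, and directly so.


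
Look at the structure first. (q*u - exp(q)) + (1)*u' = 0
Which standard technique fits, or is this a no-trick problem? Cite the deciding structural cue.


Technique: a linear integrating factor — the equation is linear in u with coefficient q; multiplying by the integrating factor exp(∫q) makes the left side a perfect derivative.


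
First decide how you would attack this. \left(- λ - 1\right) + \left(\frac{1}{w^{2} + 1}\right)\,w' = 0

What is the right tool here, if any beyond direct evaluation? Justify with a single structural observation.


Technique: separation of variables — solved for the derivative, the right side splits multiplicatively into a function of each variable alone — divide and integrate each side. The cross-partial test also passes here (vacuously, each side single-variable); the potential-function route would work, separation is simply more immediate.


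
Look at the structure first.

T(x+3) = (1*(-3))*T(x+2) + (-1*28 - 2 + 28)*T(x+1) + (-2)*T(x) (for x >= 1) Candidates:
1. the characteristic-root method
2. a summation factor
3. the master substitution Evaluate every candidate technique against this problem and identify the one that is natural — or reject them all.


Verdict: the characteristic-root method — the recurrence is linear and homogeneous with constant coefficients, so the ansatz r^x turns it into a polynomial equation for r.
- the characteristic-root method — a fit — the right tool for this form.
- a summation factor: the recurrence reaches back more than one step, outside the first-order family a summation factor normalizes.
- the master substitution — the recursion steps by a constant offset, so exponential reindexing is pointless.


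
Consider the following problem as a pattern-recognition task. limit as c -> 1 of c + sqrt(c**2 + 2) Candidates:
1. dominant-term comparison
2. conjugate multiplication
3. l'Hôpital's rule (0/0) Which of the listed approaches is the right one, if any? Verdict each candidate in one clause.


Diagnosis: no special technique — no vanishing denominator and no indeterminate clash at the point — evaluation is immediate.
- dominant-term comparison: this is not a rational comparison of growth rates at infinity.
- conjugate multiplication — there is no infinity-minus-infinity radical difference to rationalize.
- l'Hôpital's rule (0/0) — evaluation at the point is determinate, so the rule has nothing to repair.


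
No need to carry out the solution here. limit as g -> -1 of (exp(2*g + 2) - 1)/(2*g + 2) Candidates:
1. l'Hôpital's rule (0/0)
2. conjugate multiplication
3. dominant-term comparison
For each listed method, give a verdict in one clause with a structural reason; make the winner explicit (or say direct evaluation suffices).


Technique: l'Hôpital's rule (0/0) — the 0/0 form at -1 is the signature situation for l'Hôpital's rule. One could equally expand both pieces locally and compare leading terms; the rule does that in one stroke.
- l'Hôpital's rule (0/0): yes, a natural case for it.
- conjugate multiplication: there are no radicals in tension whose conjugate would simplify matters.
- dominant-term comparison — this is not a rational comparison of growth rates at infinity.


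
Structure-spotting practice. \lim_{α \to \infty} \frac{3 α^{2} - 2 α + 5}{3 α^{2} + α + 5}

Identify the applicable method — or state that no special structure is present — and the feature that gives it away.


Best approach: dominant-term comparison — divide through by the highest power of α; every lower-order term dies and the dominant terms decide the limit. Viewed as a single quotient this is an ∞/∞ form — an at-infinity application of l'Hôpital's rule would also resolve it; comparing leading growth reads the answer without differentiating.


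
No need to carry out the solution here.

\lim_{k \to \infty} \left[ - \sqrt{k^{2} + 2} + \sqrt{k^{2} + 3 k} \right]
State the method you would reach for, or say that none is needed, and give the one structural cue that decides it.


Method: conjugate multiplication — an infinity-minus-infinity difference with a surviving radical — multiply by the conjugate to cancel the divergence.


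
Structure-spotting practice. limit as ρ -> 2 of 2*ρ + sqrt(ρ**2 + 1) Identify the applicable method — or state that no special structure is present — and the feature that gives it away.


Technique: no special technique — no zero denominators, no indeterminate clash at 2 — substitute and read off the value.


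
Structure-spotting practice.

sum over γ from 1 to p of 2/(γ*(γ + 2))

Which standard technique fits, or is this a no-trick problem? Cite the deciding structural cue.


Method: telescoping — split 2/(γ*(γ + 2)) by partial fractions and the pieces are one function at shifted arguments — interior terms cancel.


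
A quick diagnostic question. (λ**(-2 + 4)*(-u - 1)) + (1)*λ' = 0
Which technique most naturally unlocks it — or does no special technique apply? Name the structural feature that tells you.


Best approach: separation of variables — solved for the derivative, the right side splits multiplicatively into a function of each variable alone — divide and integrate each side.


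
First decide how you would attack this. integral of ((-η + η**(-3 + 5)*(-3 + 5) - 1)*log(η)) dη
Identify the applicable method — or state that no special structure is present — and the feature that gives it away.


Diagnosis: integration by parts — the presence of log(η) against a polynomial factor is the standard differentiate-the-log setup.


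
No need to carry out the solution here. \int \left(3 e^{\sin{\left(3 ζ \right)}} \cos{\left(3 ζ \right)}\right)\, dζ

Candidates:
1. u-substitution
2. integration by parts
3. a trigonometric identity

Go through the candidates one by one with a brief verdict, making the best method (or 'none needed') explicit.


Method: u-substitution — collected, the integrand has one factor that is, up to a constant, the derivative of an inner expression the rest depends on — substitute for that inner expression.
- u-substitution: a fit — the right tool for this form.
- integration by parts — the integrand does not split as a nonconstant polynomial times an exp, sine, cosine of a linear argument, or logarithm — no polynomial-kernel parts product to differentiate one side of.
- a trigonometric identity — the trigonometric factor has no even power to reduce and no cross-frequency product to convert — the standard power-reduction and product-to-sum identities do not engage it.


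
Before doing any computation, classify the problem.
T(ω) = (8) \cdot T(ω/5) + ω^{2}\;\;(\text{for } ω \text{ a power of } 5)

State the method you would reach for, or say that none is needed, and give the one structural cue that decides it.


Technique: the master substitution — the argument contracts 5-fold per step: reindex ω exponentially and solve the linear recurrence in the new index.


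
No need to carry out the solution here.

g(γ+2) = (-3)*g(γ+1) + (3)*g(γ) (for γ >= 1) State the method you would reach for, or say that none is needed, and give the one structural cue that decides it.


Method: the characteristic-root method — because shifting γ leaves the equation's coefficients unchanged, exponential trials reduce it to algebra.


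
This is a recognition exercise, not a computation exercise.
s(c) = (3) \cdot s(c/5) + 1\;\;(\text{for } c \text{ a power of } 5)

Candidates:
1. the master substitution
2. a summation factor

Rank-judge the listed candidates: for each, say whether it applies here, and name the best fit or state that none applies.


Verdict: the master substitution — the argument contracts 5-fold per step: reindex c exponentially and solve the linear recurrence in the new index.
- the master substitution — applies; the problem has the shape this method handles.
- a summation factor: a divided-index call is outside the fixed-shift first-order family a summation factor normalizes.


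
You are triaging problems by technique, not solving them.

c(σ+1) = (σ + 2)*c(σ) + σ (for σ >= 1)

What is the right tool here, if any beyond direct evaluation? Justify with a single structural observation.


Verdict: a summation factor — an index-dependent multiplier σ + 2 rules out characteristic roots; a summation factor converts it to a pure difference.


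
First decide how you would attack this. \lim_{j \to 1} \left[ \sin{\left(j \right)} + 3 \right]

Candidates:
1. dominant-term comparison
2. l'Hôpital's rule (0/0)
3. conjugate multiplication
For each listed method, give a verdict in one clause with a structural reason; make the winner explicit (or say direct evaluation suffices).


Verdict: no special technique — the expression is continuous at 1 — substitute and evaluate; no indeterminate form appears.
- dominant-term comparison — this is not a rational comparison of growth rates at infinity.
- l'Hôpital's rule (0/0) — substituting the point produces a determinate value, not a 0 over 0 clash.
- conjugate multiplication: no divergent radical difference is present for a conjugate pair to cancel.


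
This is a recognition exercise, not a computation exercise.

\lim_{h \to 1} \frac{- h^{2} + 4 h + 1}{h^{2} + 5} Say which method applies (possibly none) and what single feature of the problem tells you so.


Diagnosis: no special technique — no zero denominators, no indeterminate clash at 1 — substitute and read off the value.


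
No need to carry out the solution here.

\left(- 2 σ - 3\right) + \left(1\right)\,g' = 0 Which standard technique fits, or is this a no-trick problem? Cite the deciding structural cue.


Verdict: no special technique — the slope is a function of σ alone, so integrate both sides directly.


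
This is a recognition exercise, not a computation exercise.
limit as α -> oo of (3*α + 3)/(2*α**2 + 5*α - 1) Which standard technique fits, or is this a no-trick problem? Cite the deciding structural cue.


Verdict: dominant-term comparison — at large α only the top-degree terms survive; compare the leading terms and the limit falls out. Viewed as a single quotient this is an ∞/∞ form — an at-infinity application of l'Hôpital's rule would also resolve it; comparing leading growth reads the answer without differentiating.


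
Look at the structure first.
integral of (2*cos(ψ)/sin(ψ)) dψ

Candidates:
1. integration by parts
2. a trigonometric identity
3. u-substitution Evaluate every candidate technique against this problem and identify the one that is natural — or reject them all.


Method: u-substitution — 2*cos(ψ) matches the derivative of sin(ψ) up to a constant; with u = sin(ψ) the whole integrand folds into a function of u alone.
- integration by parts: there is no nonconstant-polynomial-times-kernel split with an exp, sine, cosine (degree-1 argument), or logarithm partner.
- a trigonometric identity — neither the even-power reduction nor the product-to-sum identity applies to this structure.
- u-substitution — applies; the problem has the shape this method handles.


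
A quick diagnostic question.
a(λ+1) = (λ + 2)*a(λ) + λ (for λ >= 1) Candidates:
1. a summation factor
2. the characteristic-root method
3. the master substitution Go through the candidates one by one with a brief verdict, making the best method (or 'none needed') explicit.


Best approach: a summation factor — rescale the sequence by the product of the weights λ + 2 so far — the recurrence collapses to a plain running sum.
- a summation factor: a fit — the right tool for this form.
- the characteristic-root method — an index-dependent weight blocks the pure exponential ansatz.
- the master substitution: no fixed divisor shrinks the index between calls.


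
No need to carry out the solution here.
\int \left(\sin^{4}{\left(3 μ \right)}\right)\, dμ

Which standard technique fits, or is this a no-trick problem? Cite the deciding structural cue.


Verdict: a trigonometric identity — \sin^{4}{\left(3 μ \right)} carries an even exponent — trade it for double-angle cosines before integrating.


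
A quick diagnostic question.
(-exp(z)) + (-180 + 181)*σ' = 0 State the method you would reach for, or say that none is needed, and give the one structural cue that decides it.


Diagnosis: no special technique — solved for the derivative, no σ appears — this is antidifferentiation in z wearing ODE clothing.


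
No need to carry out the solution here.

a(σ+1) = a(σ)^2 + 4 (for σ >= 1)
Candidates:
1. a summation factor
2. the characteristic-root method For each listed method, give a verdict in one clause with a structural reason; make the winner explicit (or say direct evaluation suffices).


Verdict: no special technique — no ansatz, no master substitution, no summation factor survives the nonlinearity here.
- a summation factor: the recursion is nonlinear — outside the first-order linear family a summation factor addresses.
- the characteristic-root method — the recursion is nonlinear in the sequence values, so no linear-modes ansatz applies.


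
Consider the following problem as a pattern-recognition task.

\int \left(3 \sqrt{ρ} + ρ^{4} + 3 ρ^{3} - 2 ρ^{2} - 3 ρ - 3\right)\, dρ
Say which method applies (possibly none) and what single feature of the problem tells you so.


Method: no special technique — a term-by-term power-rule job in ρ; no substitution or rearrangement earns its keep here.


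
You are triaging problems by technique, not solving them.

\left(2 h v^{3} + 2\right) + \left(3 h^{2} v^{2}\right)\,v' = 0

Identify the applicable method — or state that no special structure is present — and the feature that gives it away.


Best approach: the exact-equation method — checking ∂/∂v of 2 h v^{3} + 2 against ∂/∂h of 3 h^{2} v^{2}: they match — the equation is exact as it stands.


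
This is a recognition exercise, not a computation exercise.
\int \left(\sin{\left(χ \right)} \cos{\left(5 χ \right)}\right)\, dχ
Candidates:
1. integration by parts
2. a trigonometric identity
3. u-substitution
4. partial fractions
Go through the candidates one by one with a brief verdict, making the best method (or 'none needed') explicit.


Technique: a trigonometric identity — apply product-to-sum to \sin{\left(χ \right)} \cos{\left(5 χ \right)}: two clean single-angle terms replace one awkward product.
- integration by parts: not the natural route: no polynomial-kernel product appears — a recursive parts reduction of the trigonometric product exists, but the identity rewrite is direct.
- a trigonometric identity: applies; the problem has the shape this method handles.
- u-substitution — no subexpression of the integrand serves as a whole-integral substitution inner — individual terms may offer their own, but none carries its derivative as a factor of the full integrand; a working change of variable would have to be constructed from outside the expression.
- partial fractions: there is no rational-function structure to decompose.


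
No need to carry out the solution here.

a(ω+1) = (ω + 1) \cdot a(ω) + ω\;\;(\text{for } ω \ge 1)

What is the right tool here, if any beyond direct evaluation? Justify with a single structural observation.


Verdict: a summation factor — one step of memory with a weight ω + 1 that changes as the index grows — the summation-factor construction is built for this.


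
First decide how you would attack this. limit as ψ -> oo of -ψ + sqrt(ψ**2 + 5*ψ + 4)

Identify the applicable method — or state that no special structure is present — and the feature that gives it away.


Best approach: conjugate multiplication — infinity minus infinity with a radical in play — multiply by the conjugate so the divergences of sqrt(ψ**2 + 5*ψ + 4) and ψ annihilate.


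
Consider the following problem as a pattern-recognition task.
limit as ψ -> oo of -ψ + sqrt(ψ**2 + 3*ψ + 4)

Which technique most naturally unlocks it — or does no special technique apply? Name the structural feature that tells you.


Method: conjugate multiplication — turning the difference into a conjugate-rationalized ratio makes the limit readable.


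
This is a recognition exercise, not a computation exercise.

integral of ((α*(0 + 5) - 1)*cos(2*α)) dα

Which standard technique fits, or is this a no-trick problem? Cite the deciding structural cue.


Verdict: integration by parts — (α*(0 + 5) - 1) dies after finitely many derivatives while cos(2*α) cycles under integration — the tabular/parts setup.


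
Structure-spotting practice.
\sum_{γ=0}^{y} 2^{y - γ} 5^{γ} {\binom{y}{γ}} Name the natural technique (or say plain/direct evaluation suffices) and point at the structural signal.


Verdict: the binomial theorem — {\binom{y}{γ}} weighting matched powers of 5 and 2 is the expanded form of (5 + 2)^y — fold it back up.


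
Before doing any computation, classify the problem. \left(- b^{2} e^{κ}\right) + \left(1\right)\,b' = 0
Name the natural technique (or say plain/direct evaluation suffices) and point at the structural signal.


Best approach: separation of variables — solved for the derivative, the right side splits multiplicatively into a function of each variable alone — divide and integrate each side.


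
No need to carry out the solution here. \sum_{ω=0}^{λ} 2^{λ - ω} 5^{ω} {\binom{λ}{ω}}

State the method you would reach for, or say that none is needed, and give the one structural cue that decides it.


Method: the binomial theorem — terms weighting {\binom{λ}{ω}} against matched powers of 5 and 2 reassemble into (5 + 2)^λ by the binomial theorem.


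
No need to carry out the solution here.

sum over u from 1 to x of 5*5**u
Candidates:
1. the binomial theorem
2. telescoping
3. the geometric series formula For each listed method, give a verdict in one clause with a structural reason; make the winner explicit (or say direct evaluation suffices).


Best approach: the geometric series formula — term-over-term division gives 5 every time — index-free ratio, geometric sum formula applies.
- the binomial theorem: the terms lack the binomial-coefficient-weighted complementary-power pattern of an expansion.
- telescoping: writing out consecutive terms as given produces no pairwise cancellation.
- the geometric series formula: applies; the problem has the shape this method handles.


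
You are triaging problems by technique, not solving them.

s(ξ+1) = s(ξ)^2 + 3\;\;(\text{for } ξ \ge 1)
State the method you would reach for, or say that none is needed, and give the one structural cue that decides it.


Diagnosis: no special technique — this one you iterate or analyze qualitatively: the nonlinearity defeats linear solution methods.


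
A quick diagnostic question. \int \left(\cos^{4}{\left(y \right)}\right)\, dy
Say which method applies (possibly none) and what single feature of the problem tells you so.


Best approach: a trigonometric identity — \cos^{4}{\left(y \right)} calls for power reduction: rewrite via double angles before any antiderivative is attempted.


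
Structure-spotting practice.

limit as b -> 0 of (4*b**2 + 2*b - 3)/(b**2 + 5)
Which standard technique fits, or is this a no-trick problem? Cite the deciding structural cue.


Best approach: no special technique — no denominator vanishes and nothing blows up at 0: direct substitution is the whole computation.


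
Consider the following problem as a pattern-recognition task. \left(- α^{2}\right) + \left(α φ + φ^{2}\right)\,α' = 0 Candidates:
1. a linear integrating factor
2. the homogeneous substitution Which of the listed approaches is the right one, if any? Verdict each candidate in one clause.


Best approach: the homogeneous substitution — scaling φ and α together leaves the slope fixed — it depends only on α/φ, so substitute the ratio. With the right rearrangement (exchanging the roles of the variables where needed), this also fits a Bernoulli template; the homogeneous substitution reads the structure directly.
- a linear integrating factor: the unknown enters nonlinearly (through a power, a denominator, or a transcendental function), which the linear integrating-factor recipe cannot absorb as-is — any repair would come from a preliminary substitution, not the factor.
- the homogeneous substitution: applicable, and directly so.


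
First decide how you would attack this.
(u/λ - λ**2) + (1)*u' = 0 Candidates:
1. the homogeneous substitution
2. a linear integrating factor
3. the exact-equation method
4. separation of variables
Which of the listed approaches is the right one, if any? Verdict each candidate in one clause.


Technique: a linear integrating factor — the unknown enters only to the first power against a nonzero forcing term — the integrating-factor template applies directly.
- the homogeneous substitution — the ratio of the variables does not determine the slope.
- a linear integrating factor — yes, a natural case for it.
- the exact-equation method: the mixed-partials test fails on this split — it is not an exact differential as presented.
- separation of variables: the two dependences are entangled, not a clean product of one-variable pieces.


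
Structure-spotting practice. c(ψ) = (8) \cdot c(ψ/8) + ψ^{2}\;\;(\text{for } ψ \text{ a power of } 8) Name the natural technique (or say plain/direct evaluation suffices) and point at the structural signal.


Verdict: the master substitution — the argument contracts 8-fold per step: reindex ψ exponentially and solve the linear recurrence in the new index.


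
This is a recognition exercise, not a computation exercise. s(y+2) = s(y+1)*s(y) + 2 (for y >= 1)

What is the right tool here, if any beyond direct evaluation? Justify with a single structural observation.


Best approach: no special technique — the update rule curves (it is not linear in the unknown sequence), so no superposition-based closed form attaches — iterate or study it directly.


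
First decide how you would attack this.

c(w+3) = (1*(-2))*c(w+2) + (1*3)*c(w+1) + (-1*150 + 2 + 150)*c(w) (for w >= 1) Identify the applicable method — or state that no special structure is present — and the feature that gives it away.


Technique: the characteristic-root method — this is the constant-coefficient homogeneous case — the whole solution in w reduces to a polynomial's roots.


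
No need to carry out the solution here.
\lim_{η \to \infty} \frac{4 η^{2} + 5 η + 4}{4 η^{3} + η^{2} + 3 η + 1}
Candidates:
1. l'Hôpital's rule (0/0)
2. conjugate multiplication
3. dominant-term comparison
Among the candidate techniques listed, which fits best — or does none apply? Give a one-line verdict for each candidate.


Method: dominant-term comparison — growth-rate triage: the leading powers of η decide the limit, everything else is noise.
- l'Hôpital's rule (0/0): as a single quotient the expression runs to ∞/∞ at the limit point — an at-infinity form of the rule would apply, though the leading-growth comparison is the direct reading.
- conjugate multiplication: the conjugate move applies to radical differences, which this is not.
- dominant-term comparison: yes — fits the structure here.


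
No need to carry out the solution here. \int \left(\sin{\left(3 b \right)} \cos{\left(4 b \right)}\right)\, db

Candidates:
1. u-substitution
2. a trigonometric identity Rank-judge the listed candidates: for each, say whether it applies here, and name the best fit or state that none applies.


Method: a trigonometric identity — two sinusoids at different rates multiply in \sin{\left(3 b \right)} \cos{\left(4 b \right)}; the product-to-sum identity uncouples them.
- u-substitution — no subexpression of the integrand pairs with its own derivative as a factor — individual terms may offer their own substitutions, but any change of variable covering the whole integral would have to be constructed from outside the expression.
- a trigonometric identity: applies; the problem has the shape this method handles.


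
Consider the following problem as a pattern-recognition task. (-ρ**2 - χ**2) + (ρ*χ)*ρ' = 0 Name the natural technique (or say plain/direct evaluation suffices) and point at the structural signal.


Best approach: the homogeneous substitution — scaling χ and ρ together leaves the slope fixed — it depends only on ρ/χ, so substitute the ratio. Rearranged, this also fits the Bernoulli template directly; the homogeneous substitution reads the structure without the rearrangement.


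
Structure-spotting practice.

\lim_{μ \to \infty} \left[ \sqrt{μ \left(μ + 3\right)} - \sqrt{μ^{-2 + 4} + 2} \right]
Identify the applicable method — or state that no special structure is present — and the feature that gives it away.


Technique: conjugate multiplication — infinity minus infinity with a radical in play — multiply by the conjugate so the divergences of \sqrt{μ \left(μ + 3\right)} and \sqrt{μ^{-2 + 4} + 2} annihilate.


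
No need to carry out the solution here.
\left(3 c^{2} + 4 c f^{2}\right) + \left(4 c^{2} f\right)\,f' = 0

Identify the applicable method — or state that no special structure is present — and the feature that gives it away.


Best approach: the exact-equation method — the compatibility test passes: the f-derivative of 3 c^{2} + 4 c f^{2} matches the c-derivative of 4 c^{2} f, so integrate a potential.


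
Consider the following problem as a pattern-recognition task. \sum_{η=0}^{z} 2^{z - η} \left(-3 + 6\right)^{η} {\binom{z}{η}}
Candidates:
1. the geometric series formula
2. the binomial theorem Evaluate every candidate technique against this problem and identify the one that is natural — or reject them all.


Verdict: the binomial theorem — the binomial coefficients weight matched powers of (-3 + 6) and 2, which is exactly the expansion of a binomial power.
- the geometric series formula — dividing successive terms gives an index-dependent quantity, not a constant.
- the binomial theorem: applicable, and directly so.


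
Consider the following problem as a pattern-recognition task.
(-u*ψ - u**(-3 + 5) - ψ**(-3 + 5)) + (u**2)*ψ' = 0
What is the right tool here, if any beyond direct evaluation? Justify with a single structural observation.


Technique: the homogeneous substitution — scaling u and ψ together leaves the slope fixed — it depends only on ψ/u, so substitute the ratio.


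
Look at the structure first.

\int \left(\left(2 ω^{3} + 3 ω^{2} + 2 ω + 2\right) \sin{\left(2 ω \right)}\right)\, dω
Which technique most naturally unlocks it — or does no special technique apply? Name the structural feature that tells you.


Method: integration by parts — a polynomial factor 2 ω^{3} + 3 ω^{2} + 2 ω + 2 multiplies \sin{\left(2 ω \right)}; differentiating 2 ω^{3} + 3 ω^{2} + 2 ω + 2 lowers its degree while \sin{\left(2 ω \right)} integrates cleanly, so parts wins.


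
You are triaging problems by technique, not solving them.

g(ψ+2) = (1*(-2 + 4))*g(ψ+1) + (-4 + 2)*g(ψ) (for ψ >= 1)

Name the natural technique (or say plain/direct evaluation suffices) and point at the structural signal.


Best approach: the characteristic-root method — no index-dependence in the weights and nothing inhomogeneous: classic characteristic-equation setup.


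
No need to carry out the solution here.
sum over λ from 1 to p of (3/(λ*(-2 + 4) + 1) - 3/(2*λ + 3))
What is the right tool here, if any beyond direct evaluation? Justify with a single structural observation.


Diagnosis: telescoping — a difference of consecutive values of one function (3/(λ*(-2 + 4) + 1) at one index and the next) — telescoping by construction.


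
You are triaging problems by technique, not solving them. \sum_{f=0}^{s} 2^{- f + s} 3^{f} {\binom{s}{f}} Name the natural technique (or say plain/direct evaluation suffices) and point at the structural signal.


Best approach: the binomial theorem — the summand is term f of a binomial expansion in 3 and 2; the whole sum is a single power.


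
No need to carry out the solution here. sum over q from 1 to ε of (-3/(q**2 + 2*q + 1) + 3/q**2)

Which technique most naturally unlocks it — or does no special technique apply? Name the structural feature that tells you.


Method: telescoping — each term adds 3/q**2 and subtracts the same expression advanced one index; that subtracted piece cancels against the next term's added copy — only the boundary terms survive.


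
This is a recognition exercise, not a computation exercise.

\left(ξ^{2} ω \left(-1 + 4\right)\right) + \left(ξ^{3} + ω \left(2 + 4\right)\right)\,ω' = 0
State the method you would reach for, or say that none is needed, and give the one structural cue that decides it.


Method: the exact-equation method — because the two cross partials coincide, the form is conservative as written — recover its potential in (ξ, ω).


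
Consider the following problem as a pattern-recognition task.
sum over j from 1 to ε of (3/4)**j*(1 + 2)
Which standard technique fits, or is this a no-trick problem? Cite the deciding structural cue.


Best approach: the geometric series formula — consecutive terms stand in a fixed index-free ratio — the geometric sum formula closes it.


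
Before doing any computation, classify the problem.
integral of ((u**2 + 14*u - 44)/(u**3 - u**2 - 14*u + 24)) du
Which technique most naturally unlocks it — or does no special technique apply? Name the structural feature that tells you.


Best approach: partial fractions — the factorization of u**3 - u**2 - 14*u + 24 is the whole battle; after it, each term is a table integral.


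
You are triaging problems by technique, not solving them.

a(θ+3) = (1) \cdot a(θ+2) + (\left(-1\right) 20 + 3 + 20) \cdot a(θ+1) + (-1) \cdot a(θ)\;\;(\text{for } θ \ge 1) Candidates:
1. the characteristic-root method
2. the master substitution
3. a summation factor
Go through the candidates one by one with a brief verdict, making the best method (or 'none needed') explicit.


Best approach: the characteristic-root method — try a geometric ansatz r^θ: constant coefficients turn the recurrence into one polynomial equation in r.
- the characteristic-root method — a fit — the right tool for this form.
- the master substitution: the recursion steps by a constant offset, so exponential reindexing is pointless.
- a summation factor — the recurrence reaches back more than one step, outside the first-order family a summation factor normalizes.


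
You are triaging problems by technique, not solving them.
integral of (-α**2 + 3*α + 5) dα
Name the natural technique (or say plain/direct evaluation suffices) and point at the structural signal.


Technique: no special technique — a term-by-term power-rule job in α; no substitution or rearrangement earns its keep here.


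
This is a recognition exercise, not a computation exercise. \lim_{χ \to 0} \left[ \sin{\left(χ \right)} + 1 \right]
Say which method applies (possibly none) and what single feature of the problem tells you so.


Method: no special technique — the expression is continuous at the evaluation point — substitute directly; no indeterminate form appears.


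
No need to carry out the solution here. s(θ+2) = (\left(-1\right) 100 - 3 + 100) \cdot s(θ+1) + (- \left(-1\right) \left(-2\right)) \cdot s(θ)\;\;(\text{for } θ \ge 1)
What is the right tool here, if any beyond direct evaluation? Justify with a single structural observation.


Best approach: the characteristic-root method — this is the constant-coefficient homogeneous case — the whole solution in θ reduces to a polynomial's roots.


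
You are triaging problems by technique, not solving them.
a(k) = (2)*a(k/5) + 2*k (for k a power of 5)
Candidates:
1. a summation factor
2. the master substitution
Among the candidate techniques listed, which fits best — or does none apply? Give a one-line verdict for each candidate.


Diagnosis: the master substitution — treat m = log base 5 of k as the new clock: one recursion step advances m by one while k scales by 5.
- a summation factor — the recursion divides its index rather than shifting it — there is no previous-term chain for a summation factor to telescope.
- the master substitution — yes, a natural case for it.


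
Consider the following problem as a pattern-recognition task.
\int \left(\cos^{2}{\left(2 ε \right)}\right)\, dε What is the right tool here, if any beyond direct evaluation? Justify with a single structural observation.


Diagnosis: a trigonometric identity — \cos^{2}{\left(2 ε \right)} carries an even exponent — trade it for double-angle cosines before integrating.
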